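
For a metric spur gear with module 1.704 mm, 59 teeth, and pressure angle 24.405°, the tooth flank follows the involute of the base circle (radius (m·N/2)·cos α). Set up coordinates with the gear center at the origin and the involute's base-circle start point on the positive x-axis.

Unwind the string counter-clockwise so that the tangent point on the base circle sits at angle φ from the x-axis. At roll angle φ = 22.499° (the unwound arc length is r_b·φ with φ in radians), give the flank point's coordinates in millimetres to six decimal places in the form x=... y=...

pitch radius r_p = m·N/2 = 1.704·59/2 = 50.268000
base radius r_b = r_p·cos α = 50.268000·cos 24.405° = 45.776434
roll angle φ = 22.499° = 0.39268163 rad
x = r_b·(cos φ + φ·sin φ) = 45.776434·(0.92388621 + 0.39268163·0.38266731) = 49.170877
y = r_b·(sin φ − φ·cos φ) = 45.776434·(0.38266731 − 0.39268163·0.92388621) = 0.909768

x=49.170877 y=0.909768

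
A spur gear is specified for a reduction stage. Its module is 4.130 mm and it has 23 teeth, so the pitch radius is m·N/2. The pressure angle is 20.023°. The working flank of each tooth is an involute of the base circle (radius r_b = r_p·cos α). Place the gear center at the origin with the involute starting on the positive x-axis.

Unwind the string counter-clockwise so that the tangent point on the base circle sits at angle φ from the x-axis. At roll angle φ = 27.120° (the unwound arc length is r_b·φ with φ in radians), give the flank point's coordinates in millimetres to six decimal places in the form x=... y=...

pitch radius r_p = m·N/2 = 4.130·23/2 = 47.495000
base radius r_b = r_p·cos α = 47.495000·cos 20.023° = 44.624177
roll angle φ = 27.120° = 0.47333329 rad
x = r_b·(cos φ + φ·sin φ) = 44.624177·(0.89005374 + 0.47333329·0.45585562) = 49.346547
y = r_b·(sin φ − φ·cos φ) = 44.624177·(0.45585562 − 0.47333329·0.89005374) = 1.542370

x=49.346547 y=1.542370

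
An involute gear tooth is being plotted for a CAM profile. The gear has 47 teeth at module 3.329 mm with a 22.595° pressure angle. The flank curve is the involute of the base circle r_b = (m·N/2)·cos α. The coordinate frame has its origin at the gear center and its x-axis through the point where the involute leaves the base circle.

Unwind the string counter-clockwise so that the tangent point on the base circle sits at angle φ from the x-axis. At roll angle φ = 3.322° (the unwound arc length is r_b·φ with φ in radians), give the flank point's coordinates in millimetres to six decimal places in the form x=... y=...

pitch radius r_p = m·N/2 = 3.329·47/2 = 78.231500
base radius r_b = r_p·cos α = 78.231500·cos 22.595° = 72.226743
roll angle φ = 3.322° = 0.05797984 rad
x = r_b·(cos φ + φ·sin φ) = 72.226743·(0.99831964 + 0.05797984·0.05794736) = 72.348042
y = r_b·(sin φ − φ·cos φ) = 72.226743·(0.05794736 − 0.05797984·0.99831964) = 0.004691

x=72.348042 y=0.004691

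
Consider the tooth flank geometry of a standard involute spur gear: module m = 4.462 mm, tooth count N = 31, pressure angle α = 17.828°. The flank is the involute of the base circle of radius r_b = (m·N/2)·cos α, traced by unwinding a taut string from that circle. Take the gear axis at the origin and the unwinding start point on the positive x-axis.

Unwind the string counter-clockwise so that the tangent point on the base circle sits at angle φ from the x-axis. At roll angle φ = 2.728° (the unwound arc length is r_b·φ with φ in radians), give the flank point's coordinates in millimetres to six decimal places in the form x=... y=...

pitch radius r_p = m·N/2 = 4.462·31/2 = 69.161000
base radius r_b = r_p·cos α = 69.161000·cos 17.828° = 65.839881
roll angle φ = 2.728° = 0.04761258 rad
x = r_b·(cos φ + φ·sin φ) = 65.839881·(0.99886674 + 0.04761258·0.04759459) = 65.914467
y = r_b·(sin φ − φ·cos φ) = 65.839881·(0.04759459 − 0.04761258·0.99886674) = 0.002368

x=65.914467 y=0.002368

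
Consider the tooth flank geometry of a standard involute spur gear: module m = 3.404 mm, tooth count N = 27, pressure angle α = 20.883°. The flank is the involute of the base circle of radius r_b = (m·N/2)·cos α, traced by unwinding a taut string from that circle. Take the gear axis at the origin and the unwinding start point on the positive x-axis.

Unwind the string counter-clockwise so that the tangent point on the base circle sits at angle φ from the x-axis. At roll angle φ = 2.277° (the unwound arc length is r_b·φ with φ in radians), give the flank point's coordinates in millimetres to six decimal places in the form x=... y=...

pitch radius r_p = m·N/2 = 3.404·27/2 = 45.954000
base radius r_b = r_p·cos α = 45.954000·cos 20.883° = 42.935295
roll angle φ = 2.277° = 0.03974115 rad
x = r_b·(cos φ + φ·sin φ) = 42.935295·(0.99921042 + 0.03974115·0.03973069) = 42.969186
y = r_b·(sin φ − φ·cos φ) = 42.935295·(0.03973069 − 0.03974115·0.99921042) = 0.000898

x=42.969186 y=0.000898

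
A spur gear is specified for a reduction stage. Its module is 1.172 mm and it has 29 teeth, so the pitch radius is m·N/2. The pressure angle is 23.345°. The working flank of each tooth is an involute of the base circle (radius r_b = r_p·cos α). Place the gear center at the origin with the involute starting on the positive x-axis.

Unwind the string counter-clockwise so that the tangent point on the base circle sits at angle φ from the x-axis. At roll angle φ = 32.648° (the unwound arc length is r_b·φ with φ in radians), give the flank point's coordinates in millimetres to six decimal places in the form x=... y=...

x=17.933890 y=0.931356

pitch radius r_p = m·N/2 = 1.172·29/2 = 16.994000
base radius r_b = r_p·cos α = 16.994000·cos 23.345° = 15.602794
roll angle φ = 32.648° = 0.56981509 rad
x = r_b·(cos φ + φ·sin φ) = 15.602794·(0.84200074 + 0.56981509·0.53947637) = 17.933890
y = r_b·(sin φ − φ·cos φ) = 15.602794·(0.53947637 − 0.56981509·0.84200074) = 0.931356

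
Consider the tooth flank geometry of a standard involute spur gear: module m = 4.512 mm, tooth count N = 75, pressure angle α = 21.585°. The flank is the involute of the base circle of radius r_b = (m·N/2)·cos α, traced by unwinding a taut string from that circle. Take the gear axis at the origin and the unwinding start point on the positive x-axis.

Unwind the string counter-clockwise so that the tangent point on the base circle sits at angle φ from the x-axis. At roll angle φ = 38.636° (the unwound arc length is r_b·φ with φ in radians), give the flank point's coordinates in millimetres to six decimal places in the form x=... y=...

pitch radius r_p = m·N/2 = 4.512·75/2 = 169.200000
base radius r_b = r_p·cos α = 169.200000·cos 21.585° = 157.334483
roll angle φ = 38.636° = 0.67432541 rad
x = r_b·(cos φ + φ·sin φ) = 157.334483·(0.78112832 + 0.67432541·0.62437052) = 189.140786
y = r_b·(sin φ − φ·cos φ) = 157.334483·(0.62437052 − 0.67432541·0.78112832) = 15.361484

x=189.140786 y=15.361484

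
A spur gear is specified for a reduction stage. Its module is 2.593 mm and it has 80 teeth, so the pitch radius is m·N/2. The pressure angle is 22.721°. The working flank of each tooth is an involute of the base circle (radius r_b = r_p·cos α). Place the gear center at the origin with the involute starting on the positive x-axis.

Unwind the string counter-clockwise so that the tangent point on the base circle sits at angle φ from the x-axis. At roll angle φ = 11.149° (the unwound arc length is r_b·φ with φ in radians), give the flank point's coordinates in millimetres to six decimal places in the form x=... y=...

pitch radius r_p = m·N/2 = 2.593·80/2 = 103.720000
base radius r_b = r_p·cos α = 103.720000·cos 22.721° = 95.670974
roll angle φ = 11.149° = 0.19458676 rad
x = r_b·(cos φ + φ·sin φ) = 95.670974·(0.98112766 + 0.19458676·0.19336111) = 97.465108
y = r_b·(sin φ − φ·cos φ) = 95.670974·(0.19336111 − 0.19458676·0.98112766) = 0.234074

x=97.465108 y=0.234074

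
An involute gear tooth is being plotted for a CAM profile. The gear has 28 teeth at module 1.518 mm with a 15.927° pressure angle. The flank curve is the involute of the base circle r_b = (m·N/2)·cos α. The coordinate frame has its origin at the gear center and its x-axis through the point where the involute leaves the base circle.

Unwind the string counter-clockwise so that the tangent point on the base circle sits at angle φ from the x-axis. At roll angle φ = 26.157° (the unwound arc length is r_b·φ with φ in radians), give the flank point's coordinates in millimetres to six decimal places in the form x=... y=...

pitch radius r_p = m·N/2 = 1.518·28/2 = 21.252000
base radius r_b = r_p·cos α = 21.252000·cos 15.927° = 20.436180
roll angle φ = 26.157° = 0.45652577 rad
x = r_b·(cos φ + φ·sin φ) = 20.436180·(0.89758946 + 0.45652577·0.44083234) = 22.456109
y = r_b·(sin φ − φ·cos φ) = 20.436180·(0.44083234 − 0.45652577·0.89758946) = 0.634740

x=22.456109 y=0.634740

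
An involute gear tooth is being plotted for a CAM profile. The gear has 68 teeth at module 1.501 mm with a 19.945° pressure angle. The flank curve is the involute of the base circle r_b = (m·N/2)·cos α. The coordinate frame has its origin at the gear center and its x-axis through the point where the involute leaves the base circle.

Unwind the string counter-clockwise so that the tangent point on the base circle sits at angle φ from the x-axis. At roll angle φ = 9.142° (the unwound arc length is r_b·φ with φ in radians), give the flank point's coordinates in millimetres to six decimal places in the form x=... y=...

x=48.579792 y=0.064793

pitch radius r_p = m·N/2 = 1.501·68/2 = 51.034000
base radius r_b = r_p·cos α = 51.034000·cos 19.945° = 47.973006
roll angle φ = 9.142° = 0.15955800 rad
x = r_b·(cos φ + φ·sin φ) = 47.973006·(0.98729761 + 0.15955800·0.15888184) = 48.579792
y = r_b·(sin φ − φ·cos φ) = 47.973006·(0.15888184 − 0.15955800·0.98729761) = 0.064793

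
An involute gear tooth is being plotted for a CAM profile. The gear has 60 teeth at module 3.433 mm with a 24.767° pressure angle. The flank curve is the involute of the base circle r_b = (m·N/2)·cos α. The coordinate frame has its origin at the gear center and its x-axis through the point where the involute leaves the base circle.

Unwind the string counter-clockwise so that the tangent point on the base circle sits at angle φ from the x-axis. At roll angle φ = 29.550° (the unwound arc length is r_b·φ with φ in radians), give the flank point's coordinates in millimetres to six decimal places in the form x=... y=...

pitch radius r_p = m·N/2 = 3.433·60/2 = 102.990000
base radius r_b = r_p·cos α = 102.990000·cos 24.767° = 93.516868
roll angle φ = 29.550° = 0.51574479 rad
x = r_b·(cos φ + φ·sin φ) = 93.516868·(0.86992564 + 0.51574479·0.49318290) = 105.139346
y = r_b·(sin φ − φ·cos φ) = 93.516868·(0.49318290 − 0.51574479·0.86992564) = 4.163678

x=105.139346 y=4.163678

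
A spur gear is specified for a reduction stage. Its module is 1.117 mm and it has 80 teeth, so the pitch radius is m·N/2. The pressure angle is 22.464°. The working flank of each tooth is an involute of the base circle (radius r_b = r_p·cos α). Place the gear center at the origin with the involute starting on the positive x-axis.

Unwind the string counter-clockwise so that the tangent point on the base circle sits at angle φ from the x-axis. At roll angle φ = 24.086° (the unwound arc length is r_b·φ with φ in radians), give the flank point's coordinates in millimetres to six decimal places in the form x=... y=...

x=44.778407 y=1.004505

pitch radius r_p = m·N/2 = 1.117·80/2 = 44.680000
base radius r_b = r_p·cos α = 44.680000·cos 22.464° = 41.289673
roll angle φ = 24.086° = 0.42038000 rad
x = r_b·(cos φ + φ·sin φ) = 41.289673·(0.91293392 + 0.42038000·0.40810740) = 44.778407
y = r_b·(sin φ − φ·cos φ) = 41.289673·(0.40810740 − 0.42038000·0.91293392) = 1.004505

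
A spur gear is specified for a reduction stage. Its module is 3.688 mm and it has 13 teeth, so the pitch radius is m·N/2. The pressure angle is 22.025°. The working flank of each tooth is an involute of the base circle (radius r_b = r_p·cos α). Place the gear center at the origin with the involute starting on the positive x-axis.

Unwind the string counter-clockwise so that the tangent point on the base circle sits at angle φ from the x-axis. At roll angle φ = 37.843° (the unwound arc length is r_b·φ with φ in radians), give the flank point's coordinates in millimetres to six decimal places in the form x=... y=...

x=26.553752 y=2.042658

pitch radius r_p = m·N/2 = 3.688·13/2 = 23.972000
base radius r_b = r_p·cos α = 23.972000·cos 22.025° = 22.222531
roll angle φ = 37.843° = 0.66048495 rad
x = r_b·(cos φ + φ·sin φ) = 22.222531·(0.78969481 + 0.66048495·0.61349989) = 26.553752
y = r_b·(sin φ − φ·cos φ) = 22.222531·(0.61349989 − 0.66048495·0.78969481) = 2.042658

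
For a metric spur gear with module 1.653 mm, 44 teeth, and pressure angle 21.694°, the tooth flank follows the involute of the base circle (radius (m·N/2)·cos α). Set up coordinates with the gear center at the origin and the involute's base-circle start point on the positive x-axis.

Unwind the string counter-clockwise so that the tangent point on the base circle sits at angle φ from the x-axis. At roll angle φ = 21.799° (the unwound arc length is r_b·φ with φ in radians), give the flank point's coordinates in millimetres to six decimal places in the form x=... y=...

x=36.148071 y=0.611381

pitch radius r_p = m·N/2 = 1.653·44/2 = 36.366000
base radius r_b = r_p·cos α = 36.366000·cos 21.694° = 33.790243
roll angle φ = 21.799° = 0.38046432 rad
x = r_b·(cos φ + φ·sin φ) = 33.790243·(0.92849231 + 0.38046432·0.37135163) = 36.148071
y = r_b·(sin φ − φ·cos φ) = 33.790243·(0.37135163 − 0.38046432·0.92849231) = 0.611381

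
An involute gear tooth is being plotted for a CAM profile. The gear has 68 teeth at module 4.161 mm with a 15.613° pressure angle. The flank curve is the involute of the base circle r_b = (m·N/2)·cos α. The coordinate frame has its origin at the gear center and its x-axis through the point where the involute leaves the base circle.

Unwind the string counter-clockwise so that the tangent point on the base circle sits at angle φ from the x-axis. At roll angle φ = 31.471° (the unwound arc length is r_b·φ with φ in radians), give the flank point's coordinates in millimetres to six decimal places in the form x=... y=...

pitch radius r_p = m·N/2 = 4.161·68/2 = 141.474000
base radius r_b = r_p·cos α = 141.474000·cos 15.613° = 136.253825
roll angle φ = 31.471° = 0.54927257 rad
x = r_b·(cos φ + φ·sin φ) = 136.253825·(0.85290452 + 0.54927257·0.52206694) = 155.283248
y = r_b·(sin φ − φ·cos φ) = 136.253825·(0.52206694 − 0.54927257·0.85290452) = 7.301827

x=155.283248 y=7.301827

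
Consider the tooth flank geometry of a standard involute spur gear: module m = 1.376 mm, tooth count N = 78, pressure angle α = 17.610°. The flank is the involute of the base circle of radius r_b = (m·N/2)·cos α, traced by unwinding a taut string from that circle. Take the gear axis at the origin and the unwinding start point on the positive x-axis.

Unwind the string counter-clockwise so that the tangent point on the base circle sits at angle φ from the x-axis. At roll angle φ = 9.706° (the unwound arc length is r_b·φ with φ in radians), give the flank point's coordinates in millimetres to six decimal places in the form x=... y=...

x=51.877846 y=0.082646

pitch radius r_p = m·N/2 = 1.376·78/2 = 53.664000
base radius r_b = r_p·cos α = 53.664000·cos 17.610° = 51.149191
roll angle φ = 9.706° = 0.16940166 rad
x = r_b·(cos φ + φ·sin φ) = 51.149191·(0.98568582 + 0.16940166·0.16859260) = 51.877846
y = r_b·(sin φ − φ·cos φ) = 51.149191·(0.16859260 − 0.16940166·0.98568582) = 0.082646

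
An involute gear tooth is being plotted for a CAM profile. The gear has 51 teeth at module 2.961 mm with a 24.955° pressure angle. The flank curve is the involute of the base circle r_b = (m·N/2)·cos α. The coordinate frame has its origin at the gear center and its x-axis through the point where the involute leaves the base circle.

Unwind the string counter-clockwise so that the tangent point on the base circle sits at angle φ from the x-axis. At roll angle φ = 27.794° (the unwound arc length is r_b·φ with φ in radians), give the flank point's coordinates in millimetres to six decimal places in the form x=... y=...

x=76.043103 y=2.544034

pitch radius r_p = m·N/2 = 2.961·51/2 = 75.505500
base radius r_b = r_p·cos α = 75.505500·cos 24.955° = 68.456264
roll angle φ = 27.794° = 0.48509681 rad
x = r_b·(cos φ + φ·sin φ) = 68.456264·(0.88462981 + 0.48509681·0.46629400) = 76.043103
y = r_b·(sin φ − φ·cos φ) = 68.456264·(0.46629400 − 0.48509681·0.88462981) = 2.544034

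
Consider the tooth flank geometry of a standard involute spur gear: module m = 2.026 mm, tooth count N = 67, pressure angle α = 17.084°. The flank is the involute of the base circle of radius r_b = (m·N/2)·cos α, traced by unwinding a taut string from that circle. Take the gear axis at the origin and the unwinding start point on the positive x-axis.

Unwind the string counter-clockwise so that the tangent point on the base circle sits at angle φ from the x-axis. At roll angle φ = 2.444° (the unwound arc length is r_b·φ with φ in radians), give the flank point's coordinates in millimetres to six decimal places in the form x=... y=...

pitch radius r_p = m·N/2 = 2.026·67/2 = 67.871000
base radius r_b = r_p·cos α = 67.871000·cos 17.084° = 64.876198
roll angle φ = 2.444° = 0.04265585 rad
x = r_b·(cos φ + φ·sin φ) = 64.876198·(0.99909038 + 0.04265585·0.04264291) = 64.935193
y = r_b·(sin φ − φ·cos φ) = 64.876198·(0.04264291 − 0.04265585·0.99909038) = 0.001678

x=64.935193 y=0.001678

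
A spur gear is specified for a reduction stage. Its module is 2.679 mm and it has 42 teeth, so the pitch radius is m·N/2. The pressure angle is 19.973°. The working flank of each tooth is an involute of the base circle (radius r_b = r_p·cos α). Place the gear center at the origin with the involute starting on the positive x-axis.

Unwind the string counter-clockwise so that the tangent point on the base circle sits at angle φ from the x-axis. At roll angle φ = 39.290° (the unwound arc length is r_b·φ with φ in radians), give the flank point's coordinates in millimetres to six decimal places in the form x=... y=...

pitch radius r_p = m·N/2 = 2.679·42/2 = 56.259000
base radius r_b = r_p·cos α = 56.259000·cos 19.973° = 52.875229
roll angle φ = 39.290° = 0.68573986 rad
x = r_b·(cos φ + φ·sin φ) = 52.875229·(0.77395074 + 0.68573986·0.63324580) = 63.883462
y = r_b·(sin φ − φ·cos φ) = 52.875229·(0.63324580 − 0.68573986·0.77395074) = 5.420606

x=63.883462 y=5.420606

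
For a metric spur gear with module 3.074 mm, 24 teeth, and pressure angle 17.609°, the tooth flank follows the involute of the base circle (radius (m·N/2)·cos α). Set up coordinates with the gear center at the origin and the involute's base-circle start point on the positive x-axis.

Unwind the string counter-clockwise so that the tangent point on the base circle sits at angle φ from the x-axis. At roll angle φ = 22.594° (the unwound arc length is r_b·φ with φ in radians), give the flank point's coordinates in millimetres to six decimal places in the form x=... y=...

pitch radius r_p = m·N/2 = 3.074·24/2 = 36.888000
base radius r_b = r_p·cos α = 36.888000·cos 17.609° = 35.159545
roll angle φ = 22.594° = 0.39433969 rad
x = r_b·(cos φ + φ·sin φ) = 35.159545·(0.92325046 + 0.39433969·0.38419864) = 37.787905
y = r_b·(sin φ − φ·cos φ) = 35.159545·(0.38419864 − 0.39433969·0.92325046) = 0.707563

x=37.787905 y=0.707563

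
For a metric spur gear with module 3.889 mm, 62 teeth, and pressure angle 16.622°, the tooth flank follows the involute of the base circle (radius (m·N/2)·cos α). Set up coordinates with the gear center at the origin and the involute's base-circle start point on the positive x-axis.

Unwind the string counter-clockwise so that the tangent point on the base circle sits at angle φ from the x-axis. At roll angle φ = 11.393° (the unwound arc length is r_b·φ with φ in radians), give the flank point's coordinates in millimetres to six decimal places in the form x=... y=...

x=117.782476 y=0.301556

pitch radius r_p = m·N/2 = 3.889·62/2 = 120.559000
base radius r_b = r_p·cos α = 120.559000·cos 16.622° = 115.521178
roll angle φ = 11.393° = 0.19884536 rad
x = r_b·(cos φ + φ·sin φ) = 115.521178·(0.98029532 + 0.19884536·0.19753758) = 117.782476
y = r_b·(sin φ − φ·cos φ) = 115.521178·(0.19753758 − 0.19884536·0.98029532) = 0.301556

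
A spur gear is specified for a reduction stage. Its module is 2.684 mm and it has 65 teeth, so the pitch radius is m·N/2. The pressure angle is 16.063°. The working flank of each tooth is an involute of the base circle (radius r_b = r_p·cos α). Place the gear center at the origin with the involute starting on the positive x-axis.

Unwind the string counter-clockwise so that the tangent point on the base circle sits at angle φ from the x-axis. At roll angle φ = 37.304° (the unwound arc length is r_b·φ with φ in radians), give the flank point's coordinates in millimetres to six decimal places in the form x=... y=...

x=99.752074 y=7.389663

pitch radius r_p = m·N/2 = 2.684·65/2 = 87.230000
base radius r_b = r_p·cos α = 87.230000·cos 16.063° = 83.824369
roll angle φ = 37.304° = 0.65107762 rad
x = r_b·(cos φ + φ·sin φ) = 83.824369·(0.79543117 + 0.65107762·0.60604393) = 99.752074
y = r_b·(sin φ − φ·cos φ) = 83.824369·(0.60604393 − 0.65107762·0.79543117) = 7.389663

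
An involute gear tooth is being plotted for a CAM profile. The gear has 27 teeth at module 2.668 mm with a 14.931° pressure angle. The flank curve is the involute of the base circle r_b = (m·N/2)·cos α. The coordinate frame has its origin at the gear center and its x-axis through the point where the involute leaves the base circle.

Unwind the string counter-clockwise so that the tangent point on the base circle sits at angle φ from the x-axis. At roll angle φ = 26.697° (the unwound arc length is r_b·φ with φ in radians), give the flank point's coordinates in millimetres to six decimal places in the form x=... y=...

pitch radius r_p = m·N/2 = 2.668·27/2 = 36.018000
base radius r_b = r_p·cos α = 36.018000·cos 14.931° = 34.801918
roll angle φ = 26.697° = 0.46595055 rad
x = r_b·(cos φ + φ·sin φ) = 34.801918·(0.89339491 + 0.46595055·0.44927222) = 38.377242
y = r_b·(sin φ − φ·cos φ) = 34.801918·(0.44927222 − 0.46595055·0.89339491) = 1.148267

x=38.377242 y=1.148267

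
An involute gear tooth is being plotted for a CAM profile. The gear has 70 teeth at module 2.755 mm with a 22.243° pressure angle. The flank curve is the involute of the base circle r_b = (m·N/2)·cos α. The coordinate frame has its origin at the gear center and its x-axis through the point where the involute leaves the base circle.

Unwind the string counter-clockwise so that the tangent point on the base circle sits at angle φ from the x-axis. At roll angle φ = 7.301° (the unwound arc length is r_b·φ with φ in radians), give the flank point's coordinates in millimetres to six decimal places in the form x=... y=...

x=89.971361 y=0.061455

pitch radius r_p = m·N/2 = 2.755·70/2 = 96.425000
base radius r_b = r_p·cos α = 96.425000·cos 22.243° = 89.249703
roll angle φ = 7.301° = 0.12742649 rad
x = r_b·(cos φ + φ·sin φ) = 89.249703·(0.99189222 + 0.12742649·0.12708192) = 89.971361
y = r_b·(sin φ − φ·cos φ) = 89.249703·(0.12708192 − 0.12742649·0.99189222) = 0.061455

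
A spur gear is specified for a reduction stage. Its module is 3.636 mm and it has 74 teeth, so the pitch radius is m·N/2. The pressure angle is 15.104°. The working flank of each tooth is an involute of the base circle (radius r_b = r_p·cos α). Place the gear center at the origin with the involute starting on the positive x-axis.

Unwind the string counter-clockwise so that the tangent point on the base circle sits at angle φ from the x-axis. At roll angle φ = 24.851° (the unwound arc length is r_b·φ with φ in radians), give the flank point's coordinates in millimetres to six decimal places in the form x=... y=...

pitch radius r_p = m·N/2 = 3.636·74/2 = 134.532000
base radius r_b = r_p·cos α = 134.532000·cos 15.104° = 129.884517
roll angle φ = 24.851° = 0.43373177 rad
x = r_b·(cos φ + φ·sin φ) = 129.884517·(0.90740376 + 0.43373177·0.42025995) = 141.533060
y = r_b·(sin φ − φ·cos φ) = 129.884517·(0.42025995 − 0.43373177·0.90740376) = 3.466631

x=141.533060 y=3.466631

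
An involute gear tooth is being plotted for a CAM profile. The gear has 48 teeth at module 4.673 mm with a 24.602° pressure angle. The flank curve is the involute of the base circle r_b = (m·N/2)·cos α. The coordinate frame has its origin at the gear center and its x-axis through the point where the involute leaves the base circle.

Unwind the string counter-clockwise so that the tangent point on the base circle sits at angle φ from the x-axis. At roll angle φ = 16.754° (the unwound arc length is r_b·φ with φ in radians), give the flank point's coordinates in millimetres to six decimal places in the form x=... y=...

pitch radius r_p = m·N/2 = 4.673·48/2 = 112.152000
base radius r_b = r_p·cos α = 112.152000·cos 24.602° = 101.971018
roll angle φ = 16.754° = 0.29241246 rad
x = r_b·(cos φ + φ·sin φ) = 101.971018·(0.95755124 + 0.29241246·0.28826312) = 106.237788
y = r_b·(sin φ − φ·cos φ) = 101.971018·(0.28826312 − 0.29241246·0.95755124) = 0.842607

x=106.237788 y=0.842607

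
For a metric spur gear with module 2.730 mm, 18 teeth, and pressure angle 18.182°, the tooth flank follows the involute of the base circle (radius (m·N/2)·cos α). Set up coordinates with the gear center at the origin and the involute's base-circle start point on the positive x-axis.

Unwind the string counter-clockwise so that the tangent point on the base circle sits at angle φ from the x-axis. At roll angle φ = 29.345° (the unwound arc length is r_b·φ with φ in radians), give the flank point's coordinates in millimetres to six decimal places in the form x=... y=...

pitch radius r_p = m·N/2 = 2.730·18/2 = 24.570000
base radius r_b = r_p·cos α = 24.570000·cos 18.182° = 23.343223
roll angle φ = 29.345° = 0.51216687 rad
x = r_b·(cos φ + φ·sin φ) = 23.343223·(0.87168464 + 0.51216687·0.49006722) = 26.206989
y = r_b·(sin φ − φ·cos φ) = 23.343223·(0.49006722 − 0.51216687·0.87168464) = 1.018213

x=26.206989 y=1.018213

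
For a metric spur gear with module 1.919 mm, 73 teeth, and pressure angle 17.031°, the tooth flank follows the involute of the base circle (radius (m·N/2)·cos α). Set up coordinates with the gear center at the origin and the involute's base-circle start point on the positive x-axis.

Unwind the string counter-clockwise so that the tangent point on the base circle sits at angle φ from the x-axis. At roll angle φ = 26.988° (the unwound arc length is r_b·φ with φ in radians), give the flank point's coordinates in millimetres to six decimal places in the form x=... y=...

x=73.994281 y=2.281649

pitch radius r_p = m·N/2 = 1.919·73/2 = 70.043500
base radius r_b = r_p·cos α = 70.043500·cos 17.031° = 66.971842
roll angle φ = 26.988° = 0.47102946 rad
x = r_b·(cos φ + φ·sin φ) = 66.971842·(0.89110159 + 0.47102946·0.45380388) = 73.994281
y = r_b·(sin φ − φ·cos φ) = 66.971842·(0.45380388 − 0.47102946·0.89110159) = 2.281649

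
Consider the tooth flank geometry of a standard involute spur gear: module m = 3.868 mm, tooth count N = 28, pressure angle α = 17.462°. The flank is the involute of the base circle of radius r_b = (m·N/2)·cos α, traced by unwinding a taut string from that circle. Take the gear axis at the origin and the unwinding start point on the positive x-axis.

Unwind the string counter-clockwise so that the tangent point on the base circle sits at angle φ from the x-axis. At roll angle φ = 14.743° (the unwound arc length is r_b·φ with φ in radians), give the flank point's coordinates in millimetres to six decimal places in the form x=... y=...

pitch radius r_p = m·N/2 = 3.868·28/2 = 54.152000
base radius r_b = r_p·cos α = 54.152000·cos 17.462° = 51.656469
roll angle φ = 14.743° = 0.25731389 rad
x = r_b·(cos φ + φ·sin φ) = 51.656469·(0.96707704 + 0.25731389·0.25448380) = 53.338365
y = r_b·(sin φ − φ·cos φ) = 51.656469·(0.25448380 − 0.25731389·0.96707704) = 0.291417

x=53.338365 y=0.291417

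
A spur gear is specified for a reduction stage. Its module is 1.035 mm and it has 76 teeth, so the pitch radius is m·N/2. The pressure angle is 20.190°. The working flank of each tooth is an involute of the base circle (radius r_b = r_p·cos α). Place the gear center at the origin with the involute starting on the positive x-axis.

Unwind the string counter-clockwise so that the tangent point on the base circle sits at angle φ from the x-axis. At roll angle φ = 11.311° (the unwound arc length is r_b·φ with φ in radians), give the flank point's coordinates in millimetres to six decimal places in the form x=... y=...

pitch radius r_p = m·N/2 = 1.035·76/2 = 39.330000
base radius r_b = r_p·cos α = 39.330000·cos 20.190° = 36.913300
roll angle φ = 11.311° = 0.19741419 rad
x = r_b·(cos φ + φ·sin φ) = 36.913300·(0.98057702 + 0.19741419·0.19613441) = 37.625607
y = r_b·(sin φ − φ·cos φ) = 36.913300·(0.19613441 − 0.19741419·0.98057702) = 0.094298

x=37.625607 y=0.094298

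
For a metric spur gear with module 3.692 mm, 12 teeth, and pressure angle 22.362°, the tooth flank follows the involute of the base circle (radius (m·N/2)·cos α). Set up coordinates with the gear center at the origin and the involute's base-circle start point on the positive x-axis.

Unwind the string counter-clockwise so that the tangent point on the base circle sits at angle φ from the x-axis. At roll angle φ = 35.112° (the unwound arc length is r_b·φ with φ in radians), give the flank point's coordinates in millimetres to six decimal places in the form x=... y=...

pitch radius r_p = m·N/2 = 3.692·12/2 = 22.152000
base radius r_b = r_p·cos α = 22.152000·cos 22.362° = 20.486138
roll angle φ = 35.112° = 0.61282001 rad
x = r_b·(cos φ + φ·sin φ) = 20.486138·(0.81802927 + 0.61282001·0.57517659) = 23.979209
y = r_b·(sin φ − φ·cos φ) = 20.486138·(0.57517659 − 0.61282001·0.81802927) = 1.513350

x=23.979209 y=1.513350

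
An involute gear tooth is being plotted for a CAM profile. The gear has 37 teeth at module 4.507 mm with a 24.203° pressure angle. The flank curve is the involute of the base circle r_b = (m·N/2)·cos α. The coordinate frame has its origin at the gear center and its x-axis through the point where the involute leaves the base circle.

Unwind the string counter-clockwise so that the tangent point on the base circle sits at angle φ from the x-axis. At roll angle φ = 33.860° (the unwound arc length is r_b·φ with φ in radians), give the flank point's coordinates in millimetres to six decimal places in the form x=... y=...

x=88.193188 y=5.051599

pitch radius r_p = m·N/2 = 4.507·37/2 = 83.379500
base radius r_b = r_p·cos α = 83.379500·cos 24.203° = 76.050330
roll angle φ = 33.860° = 0.59096848 rad
x = r_b·(cos φ + φ·sin φ) = 76.050330·(0.83040146 + 0.59096848·0.55716552) = 88.193188
y = r_b·(sin φ − φ·cos φ) = 76.050330·(0.55716552 − 0.59096848·0.83040146) = 5.051599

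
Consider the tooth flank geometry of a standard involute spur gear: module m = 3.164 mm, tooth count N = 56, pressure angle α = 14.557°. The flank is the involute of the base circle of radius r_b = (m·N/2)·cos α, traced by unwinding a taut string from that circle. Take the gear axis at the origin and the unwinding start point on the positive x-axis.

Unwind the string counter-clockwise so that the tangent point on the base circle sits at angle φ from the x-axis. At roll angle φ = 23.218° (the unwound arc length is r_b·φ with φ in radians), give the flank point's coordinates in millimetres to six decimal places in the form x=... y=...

pitch radius r_p = m·N/2 = 3.164·56/2 = 88.592000
base radius r_b = r_p·cos α = 88.592000·cos 14.557° = 85.748026
roll angle φ = 23.218° = 0.40523055 rad
x = r_b·(cos φ + φ·sin φ) = 85.748026·(0.91901153 + 0.40523055·0.39423065) = 92.502041
y = r_b·(sin φ − φ·cos φ) = 85.748026·(0.39423065 − 0.40523055·0.91901153) = 1.870945

x=92.502041 y=1.870945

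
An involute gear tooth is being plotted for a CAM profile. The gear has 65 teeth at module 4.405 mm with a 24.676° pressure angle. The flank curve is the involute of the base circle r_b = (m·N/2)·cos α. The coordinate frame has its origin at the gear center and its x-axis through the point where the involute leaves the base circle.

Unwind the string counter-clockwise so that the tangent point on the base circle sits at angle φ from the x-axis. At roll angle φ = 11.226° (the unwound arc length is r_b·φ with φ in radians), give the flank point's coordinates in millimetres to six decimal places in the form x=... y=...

x=132.562425 y=0.324907

pitch radius r_p = m·N/2 = 4.405·65/2 = 143.162500
base radius r_b = r_p·cos α = 143.162500·cos 24.676° = 130.089349
roll angle φ = 11.226° = 0.19593066 rad
x = r_b·(cos φ + φ·sin φ) = 130.089349·(0.98086691 + 0.19593066·0.19467947) = 132.562425
y = r_b·(sin φ − φ·cos φ) = 130.089349·(0.19467947 − 0.19593066·0.98086691) = 0.324907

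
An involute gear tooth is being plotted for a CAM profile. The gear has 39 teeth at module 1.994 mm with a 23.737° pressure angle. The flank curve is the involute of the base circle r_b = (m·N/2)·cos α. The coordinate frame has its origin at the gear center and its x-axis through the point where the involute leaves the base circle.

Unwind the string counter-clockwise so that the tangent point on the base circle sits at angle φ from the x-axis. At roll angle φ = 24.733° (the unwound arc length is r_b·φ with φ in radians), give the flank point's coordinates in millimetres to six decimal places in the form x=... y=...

pitch radius r_p = m·N/2 = 1.994·39/2 = 38.883000
base radius r_b = r_p·cos α = 38.883000·cos 23.737° = 35.593608
roll angle φ = 24.733° = 0.43167228 rad
x = r_b·(cos φ + φ·sin φ) = 35.593608·(0.90826735 + 0.43167228·0.41839027) = 38.756985
y = r_b·(sin φ − φ·cos φ) = 35.593608·(0.41839027 − 0.43167228·0.90826735) = 0.936697

x=38.756985 y=0.936697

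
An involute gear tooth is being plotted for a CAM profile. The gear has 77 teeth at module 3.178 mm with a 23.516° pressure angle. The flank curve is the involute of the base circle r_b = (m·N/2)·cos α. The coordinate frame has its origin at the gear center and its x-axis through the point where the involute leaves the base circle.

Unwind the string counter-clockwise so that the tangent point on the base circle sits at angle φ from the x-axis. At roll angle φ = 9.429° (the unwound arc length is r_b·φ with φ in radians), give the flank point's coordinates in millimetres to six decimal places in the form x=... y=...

pitch radius r_p = m·N/2 = 3.178·77/2 = 122.353000
base radius r_b = r_p·cos α = 122.353000·cos 23.516° = 112.191423
roll angle φ = 9.429° = 0.16456710 rad
x = r_b·(cos φ + φ·sin φ) = 112.191423·(0.98648937 + 0.16456710·0.16382529) = 113.700355
y = r_b·(sin φ − φ·cos φ) = 112.191423·(0.16382529 − 0.16456710·0.98648937) = 0.166223

x=113.700355 y=0.166223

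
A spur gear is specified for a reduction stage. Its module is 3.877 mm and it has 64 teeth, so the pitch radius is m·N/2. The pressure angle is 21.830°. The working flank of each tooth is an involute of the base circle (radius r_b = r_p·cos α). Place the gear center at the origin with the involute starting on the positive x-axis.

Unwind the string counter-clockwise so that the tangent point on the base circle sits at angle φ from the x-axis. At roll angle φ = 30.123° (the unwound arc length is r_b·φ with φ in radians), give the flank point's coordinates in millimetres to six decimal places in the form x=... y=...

x=130.001060 y=5.426046

pitch radius r_p = m·N/2 = 3.877·64/2 = 124.064000
base radius r_b = r_p·cos α = 124.064000·cos 21.830° = 115.167526
roll angle φ = 30.123° = 0.52574553 rad
x = r_b·(cos φ + φ·sin φ) = 115.167526·(0.86495003 + 0.52574553·0.50185799) = 130.001060
y = r_b·(sin φ − φ·cos φ) = 115.167526·(0.50185799 − 0.52574553·0.86495003) = 5.426046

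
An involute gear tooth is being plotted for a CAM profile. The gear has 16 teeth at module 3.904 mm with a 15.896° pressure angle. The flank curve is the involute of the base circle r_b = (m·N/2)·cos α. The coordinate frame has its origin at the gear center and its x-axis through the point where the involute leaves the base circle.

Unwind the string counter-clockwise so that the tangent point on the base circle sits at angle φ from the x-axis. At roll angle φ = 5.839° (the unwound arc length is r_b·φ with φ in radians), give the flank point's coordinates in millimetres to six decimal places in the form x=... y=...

x=30.193277 y=0.010586

pitch radius r_p = m·N/2 = 3.904·16/2 = 31.232000
base radius r_b = r_p·cos α = 31.232000·cos 15.896° = 30.037702
roll angle φ = 5.839° = 0.10190978 rad
x = r_b·(cos φ + φ·sin φ) = 30.037702·(0.99481169 + 0.10190978·0.10173347) = 30.193277
y = r_b·(sin φ − φ·cos φ) = 30.037702·(0.10173347 − 0.10190978·0.99481169) = 0.010586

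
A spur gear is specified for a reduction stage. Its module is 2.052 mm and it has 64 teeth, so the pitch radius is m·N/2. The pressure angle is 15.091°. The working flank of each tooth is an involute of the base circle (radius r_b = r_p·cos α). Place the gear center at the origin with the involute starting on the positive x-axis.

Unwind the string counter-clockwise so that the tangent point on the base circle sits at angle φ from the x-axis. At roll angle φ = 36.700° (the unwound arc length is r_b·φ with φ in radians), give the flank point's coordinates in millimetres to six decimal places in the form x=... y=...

pitch radius r_p = m·N/2 = 2.052·64/2 = 65.664000
base radius r_b = r_p·cos α = 65.664000·cos 15.091° = 63.399481
roll angle φ = 36.700° = 0.64053584 rad
x = r_b·(cos φ + φ·sin φ) = 63.399481·(0.80177564 + 0.64053584·0.59762515) = 75.101502
y = r_b·(sin φ − φ·cos φ) = 63.399481·(0.59762515 − 0.64053584·0.80177564) = 5.329304

x=75.101502 y=5.329304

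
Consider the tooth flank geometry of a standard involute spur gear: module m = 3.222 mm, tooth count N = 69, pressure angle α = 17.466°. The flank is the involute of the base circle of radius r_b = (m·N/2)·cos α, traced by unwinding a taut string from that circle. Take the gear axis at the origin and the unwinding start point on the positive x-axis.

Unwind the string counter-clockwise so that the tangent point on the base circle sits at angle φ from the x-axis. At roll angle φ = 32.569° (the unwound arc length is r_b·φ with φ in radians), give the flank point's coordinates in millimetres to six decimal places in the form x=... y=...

x=121.805701 y=6.284505

pitch radius r_p = m·N/2 = 3.222·69/2 = 111.159000
base radius r_b = r_p·cos α = 111.159000·cos 17.466° = 106.034039
roll angle φ = 32.569° = 0.56843628 rad
x = r_b·(cos φ + φ·sin φ) = 106.034039·(0.84274378 + 0.56843628·0.53831490) = 121.805701
y = r_b·(sin φ − φ·cos φ) = 106.034039·(0.53831490 − 0.56843628·0.84274378) = 6.284505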